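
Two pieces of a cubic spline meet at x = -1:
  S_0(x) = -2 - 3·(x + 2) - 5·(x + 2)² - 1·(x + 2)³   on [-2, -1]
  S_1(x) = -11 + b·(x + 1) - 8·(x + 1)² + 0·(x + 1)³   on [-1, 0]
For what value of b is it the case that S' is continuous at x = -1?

-16

S_0'(x) = -3 - 10·(x + 2) - 3·(x + 2)², so S_0'(-1) = -16. On the right, S_1'(-1) = b, so b = -16.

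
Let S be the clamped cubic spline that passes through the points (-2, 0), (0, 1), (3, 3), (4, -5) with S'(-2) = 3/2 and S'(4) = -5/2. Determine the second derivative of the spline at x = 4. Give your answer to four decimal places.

Let σ_i = S''(x_i). Step sizes h_i = 2, 3, 1; slopes of the chords Δ_i = (y_(i+1) - y_i)/h_i = 1/2, 2/3, -8.
  2·σ_0 + 10·σ_1 + 3·σ_2 = 6(Δ_1 - Δ_0) = 1
  3·σ_1 + 8·σ_2 + 1·σ_3 = 6(Δ_2 - Δ_1) = -52
Clamped end conditions give two more equations: 2h_0·σ_0 + h_0·σ_1 = 6(Δ_0 - S'(-2)) = -6 and h_2·σ_2 + 2h_2·σ_3 = 6(S'(4) - Δ_2) = 33.
Hence σ_0 = -137/39, σ_1 = 157/39, σ_2 = -419/39, σ_3 = 853/39.

21.8718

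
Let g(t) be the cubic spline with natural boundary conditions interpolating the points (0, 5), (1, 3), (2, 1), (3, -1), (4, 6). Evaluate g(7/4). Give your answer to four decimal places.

With M_i denoting the second derivative at x_i, h_i = 1, 1, 1, 1, and Δ_i = (y_(i+1) − y_i)/h_i = -2, -2, -2, 7:
  1·M_0 + 4·M_1 + 1·M_2 = 6(Δ_1 - Δ_0) = 0
  1·M_1 + 4·M_2 + 1·M_3 = 6(Δ_2 - Δ_1) = 0
  1·M_2 + 4·M_3 + 1·M_4 = 6(Δ_3 - Δ_2) = 54
Natural end conditions: M_0 = M_4 = 0.
Forward elimination and back-substitution give M_0 = 0, M_1 = 27/28, M_2 = -27/7, M_3 = 405/28, M_4 = 0.
On [1, 2], g(t) = 3 - 47/28·(t - 1) + 27/56·(t - 1)² - 45/56·(t - 1)³.
With (t - 1) = 3/4: g(7/4) = 5997/3584.

1.6733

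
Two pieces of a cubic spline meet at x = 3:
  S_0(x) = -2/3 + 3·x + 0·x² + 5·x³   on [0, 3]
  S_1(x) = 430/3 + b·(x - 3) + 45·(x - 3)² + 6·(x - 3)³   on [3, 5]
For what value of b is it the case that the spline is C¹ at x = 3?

S_0'(x) = 3 + 0·x + 15·x², so S_0'(3) = 138. On the right, S_1'(3) = b, so b = 138.

138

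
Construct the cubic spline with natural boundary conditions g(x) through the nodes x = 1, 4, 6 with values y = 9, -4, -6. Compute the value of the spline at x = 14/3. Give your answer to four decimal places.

Let M_i = g''(x_i). Step sizes h_i = 3, 2; slopes of the chords Δ_i = (y_(i+1) - y_i)/h_i = -13/3, -1.
  3·M_0 + 10·M_1 + 2·M_2 = 6(Δ_1 - Δ_0) = 20
Natural end conditions: M_0 = M_2 = 0.
Solving: M_0 = 0, M_1 = 2, M_2 = 0.
On [4, 6], g(x) = -4 - 7/3·(x - 4) + 1·(x - 4)² - 1/6·(x - 4)³.
With (x - 4) = 2/3: g(14/3) = -418/81.

-5.1605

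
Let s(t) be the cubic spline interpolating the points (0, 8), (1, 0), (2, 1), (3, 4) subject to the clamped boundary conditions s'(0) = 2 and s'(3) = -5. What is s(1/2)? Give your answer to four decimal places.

5.1583

Put M_i = s'' at the i-th knot. Here h = (1, 1, 1) and Δ = (-8, 1, 3), so the interior equations h_(i-1)·M_(i-1) + 2(h_(i-1)+h_i)·M_i + h_i·M_(i+1) = 6(Δ_i − Δ_(i-1)) read
  1·M_0 + 4·M_1 + 1·M_2 = 6(Δ_1 - Δ_0) = 54
  1·M_1 + 4·M_2 + 1·M_3 = 6(Δ_2 - Δ_1) = 12
Clamped end conditions give two more equations: 2h_0·M_0 + h_0·M_1 = 6(Δ_0 - s'(0)) = -60 and h_2·M_2 + 2h_2·M_3 = 6(s'(3) - Δ_2) = -48.
Solving: M_0 = -622/15, M_1 = 344/15, M_2 = 56/15, M_3 = -388/15.
On [0, 1], s(t) = 8 + 2·t - 311/15·t² + 161/15·t³.
With t = 1/2: s(1/2) = 619/120.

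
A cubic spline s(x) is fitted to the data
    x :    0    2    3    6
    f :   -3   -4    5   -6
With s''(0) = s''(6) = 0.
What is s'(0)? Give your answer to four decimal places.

With M_i denoting the second derivative at x_i, h_i = 2, 1, 3, and Δ_i = (y_(i+1) − y_i)/h_i = -1/2, 9, -11/3:
  2·M_0 + 6·M_1 + 1·M_2 = 6(Δ_1 - Δ_0) = 57
  1·M_1 + 8·M_2 + 3·M_3 = 6(Δ_2 - Δ_1) = -76
Natural end conditions: M_0 = M_3 = 0.
Hence M_0 = 0, M_1 = 532/47, M_2 = -513/47, M_3 = 0.
On [0, 2], s'(x) = b_0 + 2c_0·x + 3d_0·x² with b_0 = Δ_0 - h_0(2M_0 + M_1)/6 = -1205/282, c_0 = M_0/2 = 0, d_0 = (M_1 - M_0)/(6h_0) = 133/141. So s'(0) = -1205/282.

-4.2730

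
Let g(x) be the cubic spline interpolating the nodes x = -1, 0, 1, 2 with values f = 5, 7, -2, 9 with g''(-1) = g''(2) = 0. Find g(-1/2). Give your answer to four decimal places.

Write m_i for g''(x_i). With h_i = 1, 1, 1 and divided differences Δ_i = 2, -9, 11, the continuity of g' gives the tridiagonal system
  1·m_0 + 4·m_1 + 1·m_2 = 6(Δ_1 - Δ_0) = -66
  1·m_1 + 4·m_2 + 1·m_3 = 6(Δ_2 - Δ_1) = 120
Natural end conditions: m_0 = m_3 = 0.
Hence m_0 = 0, m_1 = -128/5, m_2 = 182/5, m_3 = 0.
On [-1, 0], g(x) = 5 + 94/15·(x + 1) + 0·(x + 1)² - 64/15·(x + 1)³.
With (x + 1) = 1/2: g(-1/2) = 38/5.

7.6000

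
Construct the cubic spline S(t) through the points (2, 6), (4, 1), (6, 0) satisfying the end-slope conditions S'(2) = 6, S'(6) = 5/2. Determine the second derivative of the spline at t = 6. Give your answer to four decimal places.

2.1250

Write σ_i for S''(x_i). With h_i = 2, 2 and divided differences Δ_i = -5/2, -1/2, the continuity of S' gives the tridiagonal system
  2·σ_0 + 8·σ_1 + 2·σ_2 = 6(Δ_1 - Δ_0) = 12
Clamped end conditions give two more equations: 2h_0·σ_0 + h_0·σ_1 = 6(Δ_0 - S'(2)) = -51 and h_1·σ_1 + 2h_1·σ_2 = 6(S'(6) - Δ_1) = 18.
Forward elimination and back-substitution give σ_0 = -121/8, σ_1 = 19/4, σ_2 = 17/8.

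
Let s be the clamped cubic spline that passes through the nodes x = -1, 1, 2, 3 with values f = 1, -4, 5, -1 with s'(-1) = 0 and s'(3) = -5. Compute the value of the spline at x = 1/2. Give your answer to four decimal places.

-5.2386

With M_i denoting the second derivative at x_i, h_i = 2, 1, 1, and Δ_i = (y_(i+1) − y_i)/h_i = -5/2, 9, -6:
  2·M_0 + 6·M_1 + 1·M_2 = 6(Δ_1 - Δ_0) = 69
  1·M_1 + 4·M_2 + 1·M_3 = 6(Δ_2 - Δ_1) = -90
Clamped end conditions give two more equations: 2h_0·M_0 + h_0·M_1 = 6(Δ_0 - s'(-1)) = -15 and h_2·M_2 + 2h_2·M_3 = 6(s'(3) - Δ_2) = 6.
Hence M_0 = -323/22, M_1 = 481/22, M_2 = -361/11, M_3 = 427/22.
On [-1, 1], s(x) = 1 + 0·(x + 1) - 323/44·(x + 1)² + 67/22·(x + 1)³.
With (x + 1) = 3/2: s(1/2) = -461/88.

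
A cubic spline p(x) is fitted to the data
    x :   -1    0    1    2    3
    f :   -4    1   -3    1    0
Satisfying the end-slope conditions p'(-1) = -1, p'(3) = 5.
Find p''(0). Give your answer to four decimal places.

With M_i denoting the second derivative at x_i, h_i = 1, 1, 1, 1, and Δ_i = (y_(i+1) − y_i)/h_i = 5, -4, 4, -1:
  1·M_0 + 4·M_1 + 1·M_2 = 6(Δ_1 - Δ_0) = -54
  1·M_1 + 4·M_2 + 1·M_3 = 6(Δ_2 - Δ_1) = 48
  1·M_2 + 4·M_3 + 1·M_4 = 6(Δ_3 - Δ_2) = -30
Clamped end conditions give two more equations: 2h_0·M_0 + h_0·M_1 = 6(Δ_0 - p'(-1)) = 36 and h_3·M_3 + 2h_3·M_4 = 6(p'(3) - Δ_3) = 36.
Solving: M_0 = 222/7, M_1 = -192/7, M_2 = 24, M_3 = -144/7, M_4 = 198/7.

-27.4286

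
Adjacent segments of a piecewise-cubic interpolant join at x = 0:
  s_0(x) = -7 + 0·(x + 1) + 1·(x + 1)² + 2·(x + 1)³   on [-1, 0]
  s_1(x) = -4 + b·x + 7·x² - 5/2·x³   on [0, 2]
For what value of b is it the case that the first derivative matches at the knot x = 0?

s_0'(x) = 0 + 2·(x + 1) + 6·(x + 1)², so s_0'(0) = 8. On the right, s_1'(0) = b, so b = 8.

8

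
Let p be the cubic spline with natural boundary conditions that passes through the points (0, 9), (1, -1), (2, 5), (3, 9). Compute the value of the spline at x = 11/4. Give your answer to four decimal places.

Put m_i = p'' at the i-th knot. Here h = (1, 1, 1) and Δ = (-10, 6, 4), so the interior equations h_(i-1)·m_(i-1) + 2(h_(i-1)+h_i)·m_i + h_i·m_(i+1) = 6(Δ_i − Δ_(i-1)) read
  1·m_0 + 4·m_1 + 1·m_2 = 6(Δ_1 - Δ_0) = 96
  1·m_1 + 4·m_2 + 1·m_3 = 6(Δ_2 - Δ_1) = -12
Natural end conditions: m_0 = m_3 = 0.
Solving: m_0 = 0, m_1 = 132/5, m_2 = -48/5, m_3 = 0.
On [2, 3], p(x) = 5 + 36/5·(x - 2) - 24/5·(x - 2)² + 8/5·(x - 2)³.
With (x - 2) = 3/4: p(11/4) = 67/8.

8.3750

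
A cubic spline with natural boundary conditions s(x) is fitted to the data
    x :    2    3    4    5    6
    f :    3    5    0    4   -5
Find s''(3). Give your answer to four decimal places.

Put M_i = s'' at the i-th knot. Here h = (1, 1, 1, 1) and Δ = (2, -5, 4, -9), so the interior equations h_(i-1)·M_(i-1) + 2(h_(i-1)+h_i)·M_i + h_i·M_(i+1) = 6(Δ_i − Δ_(i-1)) read
  1·M_0 + 4·M_1 + 1·M_2 = 6(Δ_1 - Δ_0) = -42
  1·M_1 + 4·M_2 + 1·M_3 = 6(Δ_2 - Δ_1) = 54
  1·M_2 + 4·M_3 + 1·M_4 = 6(Δ_3 - Δ_2) = -78
Natural end conditions: M_0 = M_4 = 0.
Solving the tridiagonal system: M_0 = 0, M_1 = -33/2, M_2 = 24, M_3 = -51/2, M_4 = 0.

-16.5000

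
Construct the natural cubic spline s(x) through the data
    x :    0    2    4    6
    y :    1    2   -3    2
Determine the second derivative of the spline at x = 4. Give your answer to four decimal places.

With σ_i denoting the second derivative at x_i, h_i = 2, 2, 2, and Δ_i = (y_(i+1) − y_i)/h_i = 1/2, -5/2, 5/2:
  2·σ_0 + 8·σ_1 + 2·σ_2 = 6(Δ_1 - Δ_0) = -18
  2·σ_1 + 8·σ_2 + 2·σ_3 = 6(Δ_2 - Δ_1) = 30
Natural end conditions: σ_0 = σ_3 = 0.
Hence σ_0 = 0, σ_1 = -17/5, σ_2 = 23/5, σ_3 = 0.

4.6000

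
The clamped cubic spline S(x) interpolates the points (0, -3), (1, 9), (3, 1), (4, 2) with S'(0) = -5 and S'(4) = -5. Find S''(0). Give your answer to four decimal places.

68.2286

Write M_i for S''(x_i). With h_i = 1, 2, 1 and divided differences Δ_i = 12, -4, 1, the continuity of S' gives the tridiagonal system
  1·M_0 + 6·M_1 + 2·M_2 = 6(Δ_1 - Δ_0) = -96
  2·M_1 + 6·M_2 + 1·M_3 = 6(Δ_2 - Δ_1) = 30
Clamped end conditions give two more equations: 2h_0·M_0 + h_0·M_1 = 6(Δ_0 - S'(0)) = 102 and h_2·M_2 + 2h_2·M_3 = 6(S'(4) - Δ_2) = -36.
Solving the tridiagonal system: M_0 = 2388/35, M_1 = -1206/35, M_2 = 744/35, M_3 = -1002/35.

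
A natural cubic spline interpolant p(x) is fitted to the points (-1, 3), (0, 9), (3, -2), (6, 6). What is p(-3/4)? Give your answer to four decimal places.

Let M_i = p''(x_i). Step sizes h_i = 1, 3, 3; slopes of the chords Δ_i = (y_(i+1) - y_i)/h_i = 6, -11/3, 8/3.
  1·M_0 + 8·M_1 + 3·M_2 = 6(Δ_1 - Δ_0) = -58
  3·M_1 + 12·M_2 + 3·M_3 = 6(Δ_2 - Δ_1) = 38
Natural end conditions: M_0 = M_3 = 0.
Forward elimination and back-substitution give M_0 = 0, M_1 = -270/29, M_2 = 478/87, M_3 = 0.
On [-1, 0], p(x) = 3 + 219/29·(x + 1) + 0·(x + 1)² - 45/29·(x + 1)³.
With (x + 1) = 1/4: p(-3/4) = 9027/1856.

4.8637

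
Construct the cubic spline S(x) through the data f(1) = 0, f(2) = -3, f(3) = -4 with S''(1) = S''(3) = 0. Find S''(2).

3

With m_i denoting the second derivative at x_i, h_i = 1, 1, and Δ_i = (y_(i+1) − y_i)/h_i = -3, -1:
  1·m_0 + 4·m_1 + 1·m_2 = 6(Δ_1 - Δ_0) = 12
Natural end conditions: m_0 = m_2 = 0.
Solving the tridiagonal system: m_0 = 0, m_1 = 3, m_2 = 0.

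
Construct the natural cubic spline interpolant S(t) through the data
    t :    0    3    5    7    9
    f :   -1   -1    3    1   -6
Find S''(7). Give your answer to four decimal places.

Write m_i for S''(x_i). With h_i = 3, 2, 2, 2 and divided differences Δ_i = 0, 2, -1, -7/2, the continuity of S' gives the tridiagonal system
  3·m_0 + 10·m_1 + 2·m_2 = 6(Δ_1 - Δ_0) = 12
  2·m_1 + 8·m_2 + 2·m_3 = 6(Δ_2 - Δ_1) = -18
  2·m_2 + 8·m_3 + 2·m_4 = 6(Δ_3 - Δ_2) = -15
Natural end conditions: m_0 = m_4 = 0.
Forward elimination and back-substitution give m_0 = 0, m_1 = 237/142, m_2 = -333/142, m_3 = -183/142, m_4 = 0.

-1.2887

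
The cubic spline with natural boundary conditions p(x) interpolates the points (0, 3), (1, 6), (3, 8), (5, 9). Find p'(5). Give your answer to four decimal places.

Write M_i for p''(x_i). With h_i = 1, 2, 2 and divided differences Δ_i = 3, 1, 1/2, the continuity of p' gives the tridiagonal system
  1·M_0 + 6·M_1 + 2·M_2 = 6(Δ_1 - Δ_0) = -12
  2·M_1 + 8·M_2 + 2·M_3 = 6(Δ_2 - Δ_1) = -3
Natural end conditions: M_0 = M_3 = 0.
Forward elimination and back-substitution give M_0 = 0, M_1 = -45/22, M_2 = 3/22, M_3 = 0.
On [3, 5], p'(x) = b_2 + 2c_2·(x - 3) + 3d_2·(x - 3)² with b_2 = Δ_2 - h_2(2M_2 + M_3)/6 = 9/22, c_2 = M_2/2 = 3/44, d_2 = (M_3 - M_2)/(6h_2) = -1/88. So p'(5) = 6/11.

0.5455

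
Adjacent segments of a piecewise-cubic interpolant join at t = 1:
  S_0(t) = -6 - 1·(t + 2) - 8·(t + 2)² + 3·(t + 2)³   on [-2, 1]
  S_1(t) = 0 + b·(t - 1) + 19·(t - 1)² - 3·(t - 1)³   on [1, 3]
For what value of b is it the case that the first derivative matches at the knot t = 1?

S_0'(t) = -1 - 16·(t + 2) + 9·(t + 2)², so S_0'(1) = 32. On the right, S_1'(1) = b, so b = 32.

32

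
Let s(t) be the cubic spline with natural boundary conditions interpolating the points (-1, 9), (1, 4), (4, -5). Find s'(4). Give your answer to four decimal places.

-3.1500

Put M_i = s'' at the i-th knot. Here h = (2, 3) and Δ = (-5/2, -3), so the interior equations h_(i-1)·M_(i-1) + 2(h_(i-1)+h_i)·M_i + h_i·M_(i+1) = 6(Δ_i − Δ_(i-1)) read
  2·M_0 + 10·M_1 + 3·M_2 = 6(Δ_1 - Δ_0) = -3
Natural end conditions: M_0 = M_2 = 0.
Solving: M_0 = 0, M_1 = -3/10, M_2 = 0.
On [1, 4], s'(t) = b_1 + 2c_1·(t - 1) + 3d_1·(t - 1)² with b_1 = Δ_1 - h_1(2M_1 + M_2)/6 = -27/10, c_1 = M_1/2 = -3/20, d_1 = (M_2 - M_1)/(6h_1) = 1/60. So s'(4) = -63/20.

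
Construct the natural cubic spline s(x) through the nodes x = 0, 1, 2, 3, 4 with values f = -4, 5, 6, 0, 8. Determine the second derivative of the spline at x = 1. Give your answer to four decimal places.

Write M_i for s''(x_i). With h_i = 1, 1, 1, 1 and divided differences Δ_i = 9, 1, -6, 8, the continuity of s' gives the tridiagonal system
  1·M_0 + 4·M_1 + 1·M_2 = 6(Δ_1 - Δ_0) = -48
  1·M_1 + 4·M_2 + 1·M_3 = 6(Δ_2 - Δ_1) = -42
  1·M_2 + 4·M_3 + 1·M_4 = 6(Δ_3 - Δ_2) = 84
Natural end conditions: M_0 = M_4 = 0.
Solving the tridiagonal system: M_0 = 0, M_1 = -117/14, M_2 = -102/7, M_3 = 345/14, M_4 = 0.

-8.3571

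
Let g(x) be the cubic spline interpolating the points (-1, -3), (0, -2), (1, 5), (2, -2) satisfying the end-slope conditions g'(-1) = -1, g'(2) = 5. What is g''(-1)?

-4

Write σ_i for g''(x_i). With h_i = 1, 1, 1 and divided differences Δ_i = 1, 7, -7, the continuity of g' gives the tridiagonal system
  1·σ_0 + 4·σ_1 + 1·σ_2 = 6(Δ_1 - Δ_0) = 36
  1·σ_1 + 4·σ_2 + 1·σ_3 = 6(Δ_2 - Δ_1) = -84
Clamped end conditions give two more equations: 2h_0·σ_0 + h_0·σ_1 = 6(Δ_0 - g'(-1)) = 12 and h_2·σ_2 + 2h_2·σ_3 = 6(g'(2) - Δ_2) = 72.
Solving: σ_0 = -4, σ_1 = 20, σ_2 = -40, σ_3 = 56.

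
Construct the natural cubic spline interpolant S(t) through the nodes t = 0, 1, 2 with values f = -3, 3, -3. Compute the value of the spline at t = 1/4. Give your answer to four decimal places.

With σ_i denoting the second derivative at x_i, h_i = 1, 1, and Δ_i = (y_(i+1) − y_i)/h_i = 6, -6:
  1·σ_0 + 4·σ_1 + 1·σ_2 = 6(Δ_1 - Δ_0) = -72
Natural end conditions: σ_0 = σ_2 = 0.
Solving the tridiagonal system: σ_0 = 0, σ_1 = -18, σ_2 = 0.
On [0, 1], S(t) = -3 + 9·t + 0·t² - 3·t³.
With t = 1/4: S(1/4) = -51/64.

-0.7969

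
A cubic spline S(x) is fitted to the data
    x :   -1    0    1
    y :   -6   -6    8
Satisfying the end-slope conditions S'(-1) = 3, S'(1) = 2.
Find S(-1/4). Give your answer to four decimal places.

With m_i denoting the second derivative at x_i, h_i = 1, 1, and Δ_i = (y_(i+1) − y_i)/h_i = 0, 14:
  1·m_0 + 4·m_1 + 1·m_2 = 6(Δ_1 - Δ_0) = 84
Clamped end conditions give two more equations: 2h_0·m_0 + h_0·m_1 = 6(Δ_0 - S'(-1)) = -18 and h_1·m_1 + 2h_1·m_2 = 6(S'(1) - Δ_1) = -72.
Solving the tridiagonal system: m_0 = -61/2, m_1 = 43, m_2 = -115/2.
On [-1, 0], S(x) = -6 + 3·(x + 1) - 61/4·(x + 1)² + 49/4·(x + 1)³.
With (x + 1) = 3/4: S(-1/4) = -1833/256.

-7.1602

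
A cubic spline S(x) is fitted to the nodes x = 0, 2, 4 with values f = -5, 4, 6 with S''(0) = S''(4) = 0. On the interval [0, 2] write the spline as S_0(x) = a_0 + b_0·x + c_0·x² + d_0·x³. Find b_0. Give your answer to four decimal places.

With σ_i denoting the second derivative at x_i, h_i = 2, 2, and Δ_i = (y_(i+1) − y_i)/h_i = 9/2, 1:
  2·σ_0 + 8·σ_1 + 2·σ_2 = 6(Δ_1 - Δ_0) = -21
Natural end conditions: σ_0 = σ_2 = 0.
Solving the tridiagonal system: σ_0 = 0, σ_1 = -21/8, σ_2 = 0.
On [0, 2], with S_0(x) = a_0 + b_0·x + c_0·x² + d_0·x³: c_0 = σ_0/2 = 0, d_0 = (σ_1 - σ_0)/(6h_0) = -7/32, b_0 = Δ_0 - h_0(2σ_0 + σ_1)/6 = 43/8.

5.3750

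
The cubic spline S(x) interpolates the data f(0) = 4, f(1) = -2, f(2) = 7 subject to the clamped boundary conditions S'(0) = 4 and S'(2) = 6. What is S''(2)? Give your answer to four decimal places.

-30.5000

Let M_i = S''(x_i). Step sizes h_i = 1, 1; slopes of the chords Δ_i = (y_(i+1) - y_i)/h_i = -6, 9.
  1·M_0 + 4·M_1 + 1·M_2 = 6(Δ_1 - Δ_0) = 90
Clamped end conditions give two more equations: 2h_0·M_0 + h_0·M_1 = 6(Δ_0 - S'(0)) = -60 and h_1·M_1 + 2h_1·M_2 = 6(S'(2) - Δ_1) = -18.
Forward elimination and back-substitution give M_0 = -103/2, M_1 = 43, M_2 = -61/2.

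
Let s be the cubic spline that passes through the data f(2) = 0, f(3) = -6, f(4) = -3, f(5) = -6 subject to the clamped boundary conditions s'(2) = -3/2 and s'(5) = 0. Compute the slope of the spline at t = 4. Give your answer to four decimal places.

With M_i denoting the second derivative at x_i, h_i = 1, 1, 1, and Δ_i = (y_(i+1) − y_i)/h_i = -6, 3, -3:
  1·M_0 + 4·M_1 + 1·M_2 = 6(Δ_1 - Δ_0) = 54
  1·M_1 + 4·M_2 + 1·M_3 = 6(Δ_2 - Δ_1) = -36
Clamped end conditions give two more equations: 2h_0·M_0 + h_0·M_1 = 6(Δ_0 - s'(2)) = -27 and h_2·M_2 + 2h_2·M_3 = 6(s'(5) - Δ_2) = 18.
Solving: M_0 = -26, M_1 = 25, M_2 = -20, M_3 = 19.
On [4, 5], s'(t) = b_2 + 2c_2·(t - 4) + 3d_2·(t - 4)² with b_2 = Δ_2 - h_2(2M_2 + M_3)/6 = 1/2, c_2 = M_2/2 = -10, d_2 = (M_3 - M_2)/(6h_2) = 13/2. So s'(4) = 1/2.

0.5000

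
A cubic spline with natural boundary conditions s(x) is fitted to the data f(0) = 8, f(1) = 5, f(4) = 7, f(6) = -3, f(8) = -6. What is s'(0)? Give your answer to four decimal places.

Let M_i = s''(x_i). Step sizes h_i = 1, 3, 2, 2; slopes of the chords Δ_i = (y_(i+1) - y_i)/h_i = -3, 2/3, -5, -3/2.
  1·M_0 + 8·M_1 + 3·M_2 = 6(Δ_1 - Δ_0) = 22
  3·M_1 + 10·M_2 + 2·M_3 = 6(Δ_2 - Δ_1) = -34
  2·M_2 + 8·M_3 + 2·M_4 = 6(Δ_3 - Δ_2) = 21
Natural end conditions: M_0 = M_4 = 0.
Forward elimination and back-substitution give M_0 = 0, M_1 = 1307/268, M_2 = -380/67, M_3 = 2167/536, M_4 = 0.
On [0, 1], s'(x) = b_0 + 2c_0·x + 3d_0·x² with b_0 = Δ_0 - h_0(2M_0 + M_1)/6 = -6131/1608, c_0 = M_0/2 = 0, d_0 = (M_1 - M_0)/(6h_0) = 1307/1608. So s'(0) = -6131/1608.

-3.8128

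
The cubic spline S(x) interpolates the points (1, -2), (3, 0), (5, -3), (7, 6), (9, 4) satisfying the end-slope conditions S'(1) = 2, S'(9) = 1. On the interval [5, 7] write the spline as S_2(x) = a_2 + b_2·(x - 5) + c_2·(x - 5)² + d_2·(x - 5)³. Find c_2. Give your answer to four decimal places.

3.6875

Write M_i for S''(x_i). With h_i = 2, 2, 2, 2 and divided differences Δ_i = 1, -3/2, 9/2, -1, the continuity of S' gives the tridiagonal system
  2·M_0 + 8·M_1 + 2·M_2 = 6(Δ_1 - Δ_0) = -15
  2·M_1 + 8·M_2 + 2·M_3 = 6(Δ_2 - Δ_1) = 36
  2·M_2 + 8·M_3 + 2·M_4 = 6(Δ_3 - Δ_2) = -33
Clamped end conditions give two more equations: 2h_0·M_0 + h_0·M_1 = 6(Δ_0 - S'(1)) = -6 and h_3·M_3 + 2h_3·M_4 = 6(S'(9) - Δ_3) = 12.
Hence M_0 = 23/56, M_1 = -107/28, M_2 = 59/8, M_3 = -215/28, M_4 = 383/56.
On [5, 7], with S_2(x) = a_2 + b_2·(x - 5) + c_2·(x - 5)² + d_2·(x - 5)³: c_2 = M_2/2 = 59/16, d_2 = (M_3 - M_2)/(6h_2) = -281/224, b_2 = Δ_2 - h_2(2M_2 + M_3)/6 = 15/7.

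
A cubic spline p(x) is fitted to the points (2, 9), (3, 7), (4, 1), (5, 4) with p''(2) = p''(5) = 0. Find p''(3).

-10

With M_i denoting the second derivative at x_i, h_i = 1, 1, 1, and Δ_i = (y_(i+1) − y_i)/h_i = -2, -6, 3:
  1·M_0 + 4·M_1 + 1·M_2 = 6(Δ_1 - Δ_0) = -24
  1·M_1 + 4·M_2 + 1·M_3 = 6(Δ_2 - Δ_1) = 54
Natural end conditions: M_0 = M_3 = 0.
Hence M_0 = 0, M_1 = -10, M_2 = 16, M_3 = 0.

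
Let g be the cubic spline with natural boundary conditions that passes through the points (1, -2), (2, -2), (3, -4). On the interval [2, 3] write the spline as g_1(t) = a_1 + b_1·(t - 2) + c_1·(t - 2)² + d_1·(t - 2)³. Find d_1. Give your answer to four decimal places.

Let σ_i = g''(x_i). Step sizes h_i = 1, 1; slopes of the chords Δ_i = (y_(i+1) - y_i)/h_i = 0, -2.
  1·σ_0 + 4·σ_1 + 1·σ_2 = 6(Δ_1 - Δ_0) = -12
Natural end conditions: σ_0 = σ_2 = 0.
Solving the tridiagonal system: σ_0 = 0, σ_1 = -3, σ_2 = 0.
On [2, 3], with g_1(t) = a_1 + b_1·(t - 2) + c_1·(t - 2)² + d_1·(t - 2)³: c_1 = σ_1/2 = -3/2, d_1 = (σ_2 - σ_1)/(6h_1) = 1/2, b_1 = Δ_1 - h_1(2σ_1 + σ_2)/6 = -1.

0.5000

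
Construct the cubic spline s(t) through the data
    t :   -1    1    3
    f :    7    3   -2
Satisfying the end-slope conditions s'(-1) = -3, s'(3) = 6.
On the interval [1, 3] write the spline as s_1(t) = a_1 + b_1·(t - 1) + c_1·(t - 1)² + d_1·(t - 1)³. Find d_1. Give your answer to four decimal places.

1.7188

Let m_i = s''(x_i). Step sizes h_i = 2, 2; slopes of the chords Δ_i = (y_(i+1) - y_i)/h_i = -2, -5/2.
  2·m_0 + 8·m_1 + 2·m_2 = 6(Δ_1 - Δ_0) = -3
Clamped end conditions give two more equations: 2h_0·m_0 + h_0·m_1 = 6(Δ_0 - s'(-1)) = 6 and h_1·m_1 + 2h_1·m_2 = 6(s'(3) - Δ_1) = 51.
Hence m_0 = 33/8, m_1 = -21/4, m_2 = 123/8.
On [1, 3], with s_1(t) = a_1 + b_1·(t - 1) + c_1·(t - 1)² + d_1·(t - 1)³: c_1 = m_1/2 = -21/8, d_1 = (m_2 - m_1)/(6h_1) = 55/32, b_1 = Δ_1 - h_1(2m_1 + m_2)/6 = -33/8.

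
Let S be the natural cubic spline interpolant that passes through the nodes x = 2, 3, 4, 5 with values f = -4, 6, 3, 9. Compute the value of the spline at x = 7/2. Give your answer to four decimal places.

4.8000

Write m_i for S''(x_i). With h_i = 1, 1, 1 and divided differences Δ_i = 10, -3, 6, the continuity of S' gives the tridiagonal system
  1·m_0 + 4·m_1 + 1·m_2 = 6(Δ_1 - Δ_0) = -78
  1·m_1 + 4·m_2 + 1·m_3 = 6(Δ_2 - Δ_1) = 54
Natural end conditions: m_0 = m_3 = 0.
Hence m_0 = 0, m_1 = -122/5, m_2 = 98/5, m_3 = 0.
On [3, 4], S(x) = 6 + 28/15·(x - 3) - 61/5·(x - 3)² + 22/3·(x - 3)³.
With (x - 3) = 1/2: S(7/2) = 24/5.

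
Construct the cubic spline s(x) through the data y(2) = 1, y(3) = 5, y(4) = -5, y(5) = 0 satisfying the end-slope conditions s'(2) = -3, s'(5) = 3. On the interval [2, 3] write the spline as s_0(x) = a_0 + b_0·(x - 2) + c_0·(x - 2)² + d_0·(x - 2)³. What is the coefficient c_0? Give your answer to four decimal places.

20.8000

Write M_i for s''(x_i). With h_i = 1, 1, 1 and divided differences Δ_i = 4, -10, 5, the continuity of s' gives the tridiagonal system
  1·M_0 + 4·M_1 + 1·M_2 = 6(Δ_1 - Δ_0) = -84
  1·M_1 + 4·M_2 + 1·M_3 = 6(Δ_2 - Δ_1) = 90
Clamped end conditions give two more equations: 2h_0·M_0 + h_0·M_1 = 6(Δ_0 - s'(2)) = 42 and h_2·M_2 + 2h_2·M_3 = 6(s'(5) - Δ_2) = -12.
Forward elimination and back-substitution give M_0 = 208/5, M_1 = -206/5, M_2 = 196/5, M_3 = -128/5.
On [2, 3], with s_0(x) = a_0 + b_0·(x - 2) + c_0·(x - 2)² + d_0·(x - 2)³: c_0 = M_0/2 = 104/5, d_0 = (M_1 - M_0)/(6h_0) = -69/5, b_0 = Δ_0 - h_0(2M_0 + M_1)/6 = -3.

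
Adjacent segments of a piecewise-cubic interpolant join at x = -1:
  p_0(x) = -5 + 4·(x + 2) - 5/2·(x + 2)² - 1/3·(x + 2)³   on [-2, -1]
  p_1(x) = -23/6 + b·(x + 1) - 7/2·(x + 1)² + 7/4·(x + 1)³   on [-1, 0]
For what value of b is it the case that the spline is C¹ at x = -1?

p_0'(x) = 4 - 5·(x + 2) - 1·(x + 2)², so p_0'(-1) = -2. On the right, p_1'(-1) = b, so b = -2.

-2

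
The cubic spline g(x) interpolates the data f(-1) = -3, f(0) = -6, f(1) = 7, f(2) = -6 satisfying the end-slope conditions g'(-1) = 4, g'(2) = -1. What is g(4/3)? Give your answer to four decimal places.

Let σ_i = g''(x_i). Step sizes h_i = 1, 1, 1; slopes of the chords Δ_i = (y_(i+1) - y_i)/h_i = -3, 13, -13.
  1·σ_0 + 4·σ_1 + 1·σ_2 = 6(Δ_1 - Δ_0) = 96
  1·σ_1 + 4·σ_2 + 1·σ_3 = 6(Δ_2 - Δ_1) = -156
Clamped end conditions give two more equations: 2h_0·σ_0 + h_0·σ_1 = 6(Δ_0 - g'(-1)) = -42 and h_2·σ_2 + 2h_2·σ_3 = 6(g'(2) - Δ_2) = 72.
Solving: σ_0 = -716/15, σ_1 = 802/15, σ_2 = -1052/15, σ_3 = 1066/15.
On [1, 2], g(x) = 7 - 22/15·(x - 1) - 526/15·(x - 1)² + 353/15·(x - 1)³.
With (x - 1) = 1/3: g(4/3) = 1412/405.

3.4864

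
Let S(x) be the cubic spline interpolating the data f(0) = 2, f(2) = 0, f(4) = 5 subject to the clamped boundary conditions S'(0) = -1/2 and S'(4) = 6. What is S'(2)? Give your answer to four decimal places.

-0.2500

Put M_i = S'' at the i-th knot. Here h = (2, 2) and Δ = (-1, 5/2), so the interior equations h_(i-1)·M_(i-1) + 2(h_(i-1)+h_i)·M_i + h_i·M_(i+1) = 6(Δ_i − Δ_(i-1)) read
  2·M_0 + 8·M_1 + 2·M_2 = 6(Δ_1 - Δ_0) = 21
Clamped end conditions give two more equations: 2h_0·M_0 + h_0·M_1 = 6(Δ_0 - S'(0)) = -3 and h_1·M_1 + 2h_1·M_2 = 6(S'(4) - Δ_1) = 21.
Solving: M_0 = -7/4, M_1 = 2, M_2 = 17/4.
On [2, 4], S'(x) = b_1 + 2c_1·(x - 2) + 3d_1·(x - 2)² with b_1 = Δ_1 - h_1(2M_1 + M_2)/6 = -1/4, c_1 = M_1/2 = 1, d_1 = (M_2 - M_1)/(6h_1) = 3/16. So S'(2) = -1/4.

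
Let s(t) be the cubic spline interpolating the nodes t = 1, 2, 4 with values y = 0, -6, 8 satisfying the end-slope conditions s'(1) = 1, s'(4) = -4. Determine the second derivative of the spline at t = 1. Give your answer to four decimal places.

Write σ_i for s''(x_i). With h_i = 1, 2 and divided differences Δ_i = -6, 7, the continuity of s' gives the tridiagonal system
  1·σ_0 + 6·σ_1 + 2·σ_2 = 6(Δ_1 - Δ_0) = 78
Clamped end conditions give two more equations: 2h_0·σ_0 + h_0·σ_1 = 6(Δ_0 - s'(1)) = -42 and h_1·σ_1 + 2h_1·σ_2 = 6(s'(4) - Δ_1) = -66.
Forward elimination and back-substitution give σ_0 = -107/3, σ_1 = 88/3, σ_2 = -187/6.

-35.6667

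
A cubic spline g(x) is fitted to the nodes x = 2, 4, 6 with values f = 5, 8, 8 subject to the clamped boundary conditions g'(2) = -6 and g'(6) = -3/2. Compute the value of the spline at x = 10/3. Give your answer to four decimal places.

5.4444

With σ_i denoting the second derivative at x_i, h_i = 2, 2, and Δ_i = (y_(i+1) − y_i)/h_i = 3/2, 0:
  2·σ_0 + 8·σ_1 + 2·σ_2 = 6(Δ_1 - Δ_0) = -9
Clamped end conditions give two more equations: 2h_0·σ_0 + h_0·σ_1 = 6(Δ_0 - g'(2)) = 45 and h_1·σ_1 + 2h_1·σ_2 = 6(g'(6) - Δ_1) = -9.
Forward elimination and back-substitution give σ_0 = 27/2, σ_1 = -9/2, σ_2 = 0.
On [2, 4], g(x) = 5 - 6·(x - 2) + 27/4·(x - 2)² - 3/2·(x - 2)³.
With (x - 2) = 4/3: g(10/3) = 49/9.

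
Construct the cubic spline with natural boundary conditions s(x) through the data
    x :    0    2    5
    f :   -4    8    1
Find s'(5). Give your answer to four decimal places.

Let σ_i = s''(x_i). Step sizes h_i = 2, 3; slopes of the chords Δ_i = (y_(i+1) - y_i)/h_i = 6, -7/3.
  2·σ_0 + 10·σ_1 + 3·σ_2 = 6(Δ_1 - Δ_0) = -50
Natural end conditions: σ_0 = σ_2 = 0.
Solving the tridiagonal system: σ_0 = 0, σ_1 = -5, σ_2 = 0.
On [2, 5], s'(x) = b_1 + 2c_1·(x - 2) + 3d_1·(x - 2)² with b_1 = Δ_1 - h_1(2σ_1 + σ_2)/6 = 8/3, c_1 = σ_1/2 = -5/2, d_1 = (σ_2 - σ_1)/(6h_1) = 5/18. So s'(5) = -29/6.

-4.8333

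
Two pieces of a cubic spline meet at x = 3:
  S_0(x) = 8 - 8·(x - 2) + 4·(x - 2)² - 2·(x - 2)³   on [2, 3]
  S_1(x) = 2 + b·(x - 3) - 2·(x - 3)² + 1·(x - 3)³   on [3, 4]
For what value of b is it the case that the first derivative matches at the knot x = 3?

-6

S_0'(x) = -8 + 8·(x - 2) - 6·(x - 2)², so S_0'(3) = -6. On the right, S_1'(3) = b, so b = -6.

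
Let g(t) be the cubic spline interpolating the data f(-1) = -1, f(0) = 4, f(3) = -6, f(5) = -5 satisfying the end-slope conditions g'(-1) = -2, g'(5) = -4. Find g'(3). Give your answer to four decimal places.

-1.4103

Put M_i = g'' at the i-th knot. Here h = (1, 3, 2) and Δ = (5, -10/3, 1/2), so the interior equations h_(i-1)·M_(i-1) + 2(h_(i-1)+h_i)·M_i + h_i·M_(i+1) = 6(Δ_i − Δ_(i-1)) read
  1·M_0 + 8·M_1 + 3·M_2 = 6(Δ_1 - Δ_0) = -50
  3·M_1 + 10·M_2 + 2·M_3 = 6(Δ_2 - Δ_1) = 23
Clamped end conditions give two more equations: 2h_0·M_0 + h_0·M_1 = 6(Δ_0 - g'(-1)) = 42 and h_2·M_2 + 2h_2·M_3 = 6(g'(5) - Δ_2) = -27.
Solving the tridiagonal system: M_0 = 2137/78, M_1 = -499/39, M_2 = 649/78, M_3 = -851/78.
On [3, 5], g'(t) = b_2 + 2c_2·(t - 3) + 3d_2·(t - 3)² with b_2 = Δ_2 - h_2(2M_2 + M_3)/6 = -55/39, c_2 = M_2/2 = 649/156, d_2 = (M_3 - M_2)/(6h_2) = -125/78. So g'(3) = -55/39.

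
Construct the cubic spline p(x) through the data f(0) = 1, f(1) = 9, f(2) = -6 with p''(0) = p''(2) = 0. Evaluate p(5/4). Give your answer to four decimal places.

7.1367

With σ_i denoting the second derivative at x_i, h_i = 1, 1, and Δ_i = (y_(i+1) − y_i)/h_i = 8, -15:
  1·σ_0 + 4·σ_1 + 1·σ_2 = 6(Δ_1 - Δ_0) = -138
Natural end conditions: σ_0 = σ_2 = 0.
Solving the tridiagonal system: σ_0 = 0, σ_1 = -69/2, σ_2 = 0.
On [1, 2], p(x) = 9 - 7/2·(x - 1) - 69/4·(x - 1)² + 23/4·(x - 1)³.
With (x - 1) = 1/4: p(5/4) = 1827/256.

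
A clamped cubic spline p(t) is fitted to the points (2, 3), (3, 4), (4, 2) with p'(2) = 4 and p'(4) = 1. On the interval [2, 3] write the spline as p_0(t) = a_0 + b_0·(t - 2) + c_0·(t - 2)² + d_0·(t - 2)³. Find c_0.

Write σ_i for p''(x_i). With h_i = 1, 1 and divided differences Δ_i = 1, -2, the continuity of p' gives the tridiagonal system
  1·σ_0 + 4·σ_1 + 1·σ_2 = 6(Δ_1 - Δ_0) = -18
Clamped end conditions give two more equations: 2h_0·σ_0 + h_0·σ_1 = 6(Δ_0 - p'(2)) = -18 and h_1·σ_1 + 2h_1·σ_2 = 6(p'(4) - Δ_1) = 18.
Hence σ_0 = -6, σ_1 = -6, σ_2 = 12.
On [2, 3], with p_0(t) = a_0 + b_0·(t - 2) + c_0·(t - 2)² + d_0·(t - 2)³: c_0 = σ_0/2 = -3, d_0 = (σ_1 - σ_0)/(6h_0) = 0, b_0 = Δ_0 - h_0(2σ_0 + σ_1)/6 = 4.

-3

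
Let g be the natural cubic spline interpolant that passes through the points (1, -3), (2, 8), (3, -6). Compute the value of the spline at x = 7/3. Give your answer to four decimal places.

Let σ_i = g''(x_i). Step sizes h_i = 1, 1; slopes of the chords Δ_i = (y_(i+1) - y_i)/h_i = 11, -14.
  1·σ_0 + 4·σ_1 + 1·σ_2 = 6(Δ_1 - Δ_0) = -150
Natural end conditions: σ_0 = σ_2 = 0.
Solving the tridiagonal system: σ_0 = 0, σ_1 = -75/2, σ_2 = 0.
On [2, 3], g(x) = 8 - 3/2·(x - 2) - 75/4·(x - 2)² + 25/4·(x - 2)³.
With (x - 2) = 1/3: g(7/3) = 305/54.

5.6481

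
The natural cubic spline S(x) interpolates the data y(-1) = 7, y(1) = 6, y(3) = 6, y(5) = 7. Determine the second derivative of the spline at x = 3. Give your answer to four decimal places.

With σ_i denoting the second derivative at x_i, h_i = 2, 2, 2, and Δ_i = (y_(i+1) − y_i)/h_i = -1/2, 0, 1/2:
  2·σ_0 + 8·σ_1 + 2·σ_2 = 6(Δ_1 - Δ_0) = 3
  2·σ_1 + 8·σ_2 + 2·σ_3 = 6(Δ_2 - Δ_1) = 3
Natural end conditions: σ_0 = σ_3 = 0.
Hence σ_0 = 0, σ_1 = 3/10, σ_2 = 3/10, σ_3 = 0.

0.3000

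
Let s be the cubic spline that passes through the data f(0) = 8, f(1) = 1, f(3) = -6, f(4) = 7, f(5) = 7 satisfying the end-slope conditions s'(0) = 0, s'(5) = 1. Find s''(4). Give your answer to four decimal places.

Write σ_i for s''(x_i). With h_i = 1, 2, 1, 1 and divided differences Δ_i = -7, -7/2, 13, 0, the continuity of s' gives the tridiagonal system
  1·σ_0 + 6·σ_1 + 2·σ_2 = 6(Δ_1 - Δ_0) = 21
  2·σ_1 + 6·σ_2 + 1·σ_3 = 6(Δ_2 - Δ_1) = 99
  1·σ_2 + 4·σ_3 + 1·σ_4 = 6(Δ_3 - Δ_2) = -78
Clamped end conditions give two more equations: 2h_0·σ_0 + h_0·σ_1 = 6(Δ_0 - s'(0)) = -42 and h_3·σ_3 + 2h_3·σ_4 = 6(s'(5) - Δ_3) = 6.
Solving the tridiagonal system: σ_0 = -1339/64, σ_1 = -5/32, σ_2 = 2743/128, σ_3 = -1873/64, σ_4 = 2257/128.

-29.2656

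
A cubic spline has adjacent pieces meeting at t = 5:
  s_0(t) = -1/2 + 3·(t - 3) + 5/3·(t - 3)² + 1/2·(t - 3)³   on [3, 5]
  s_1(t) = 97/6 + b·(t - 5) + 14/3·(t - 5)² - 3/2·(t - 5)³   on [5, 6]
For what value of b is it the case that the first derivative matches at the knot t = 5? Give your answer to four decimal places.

s_0'(t) = 3 + 10/3·(t - 3) + 3/2·(t - 3)², so s_0'(5) = 47/3. On the right, s_1'(5) = b, so b = 47/3.

15.6667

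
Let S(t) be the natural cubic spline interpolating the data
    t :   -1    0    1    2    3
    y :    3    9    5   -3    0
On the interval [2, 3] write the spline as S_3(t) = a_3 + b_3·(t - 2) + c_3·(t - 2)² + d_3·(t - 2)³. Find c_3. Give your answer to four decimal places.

With M_i denoting the second derivative at x_i, h_i = 1, 1, 1, 1, and Δ_i = (y_(i+1) − y_i)/h_i = 6, -4, -8, 3:
  1·M_0 + 4·M_1 + 1·M_2 = 6(Δ_1 - Δ_0) = -60
  1·M_1 + 4·M_2 + 1·M_3 = 6(Δ_2 - Δ_1) = -24
  1·M_2 + 4·M_3 + 1·M_4 = 6(Δ_3 - Δ_2) = 66
Natural end conditions: M_0 = M_4 = 0.
Solving the tridiagonal system: M_0 = 0, M_1 = -369/28, M_2 = -51/7, M_3 = 513/28, M_4 = 0.
On [2, 3], with S_3(t) = a_3 + b_3·(t - 2) + c_3·(t - 2)² + d_3·(t - 2)³: c_3 = M_3/2 = 513/56, d_3 = (M_4 - M_3)/(6h_3) = -171/56, b_3 = Δ_3 - h_3(2M_3 + M_4)/6 = -87/28.

9.1607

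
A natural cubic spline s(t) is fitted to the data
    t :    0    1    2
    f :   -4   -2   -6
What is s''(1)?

-9

Let σ_i = s''(x_i). Step sizes h_i = 1, 1; slopes of the chords Δ_i = (y_(i+1) - y_i)/h_i = 2, -4.
  1·σ_0 + 4·σ_1 + 1·σ_2 = 6(Δ_1 - Δ_0) = -36
Natural end conditions: σ_0 = σ_2 = 0.
Hence σ_0 = 0, σ_1 = -9, σ_2 = 0.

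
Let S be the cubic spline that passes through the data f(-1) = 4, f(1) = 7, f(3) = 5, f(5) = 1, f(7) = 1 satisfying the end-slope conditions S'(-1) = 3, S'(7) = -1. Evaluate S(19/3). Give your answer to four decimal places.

Put M_i = S'' at the i-th knot. Here h = (2, 2, 2, 2) and Δ = (3/2, -1, -2, 0), so the interior equations h_(i-1)·M_(i-1) + 2(h_(i-1)+h_i)·M_i + h_i·M_(i+1) = 6(Δ_i − Δ_(i-1)) read
  2·M_0 + 8·M_1 + 2·M_2 = 6(Δ_1 - Δ_0) = -15
  2·M_1 + 8·M_2 + 2·M_3 = 6(Δ_2 - Δ_1) = -6
  2·M_2 + 8·M_3 + 2·M_4 = 6(Δ_3 - Δ_2) = 12
Clamped end conditions give two more equations: 2h_0·M_0 + h_0·M_1 = 6(Δ_0 - S'(-1)) = -9 and h_3·M_3 + 2h_3·M_4 = 6(S'(7) - Δ_3) = -6.
Solving the tridiagonal system: M_0 = -185/112, M_1 = -67/56, M_2 = -17/16, M_3 = 137/56, M_4 = -305/112.
On [5, 7], S(x) = 1 - 81/112·(x - 5) + 137/112·(x - 5)² - 193/448·(x - 5)³.
With (x - 5) = 4/3: S(19/3) = 899/756.

1.1892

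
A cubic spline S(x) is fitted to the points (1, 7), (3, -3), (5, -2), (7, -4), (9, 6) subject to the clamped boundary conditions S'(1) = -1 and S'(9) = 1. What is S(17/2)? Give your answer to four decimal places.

Let m_i = S''(x_i). Step sizes h_i = 2, 2, 2, 2; slopes of the chords Δ_i = (y_(i+1) - y_i)/h_i = -5, 1/2, -1, 5.
  2·m_0 + 8·m_1 + 2·m_2 = 6(Δ_1 - Δ_0) = 33
  2·m_1 + 8·m_2 + 2·m_3 = 6(Δ_2 - Δ_1) = -9
  2·m_2 + 8·m_3 + 2·m_4 = 6(Δ_3 - Δ_2) = 36
Clamped end conditions give two more equations: 2h_0·m_0 + h_0·m_1 = 6(Δ_0 - S'(1)) = -24 and h_3·m_3 + 2h_3·m_4 = 6(S'(9) - Δ_3) = -24.
Hence m_0 = -1115/112, m_1 = 443/56, m_2 = -83/16, m_3 = 467/56, m_4 = -1139/112.
On [7, 9], S(x) = -4 + 317/112·(x - 7) + 467/112·(x - 7)² - 691/448·(x - 7)³.
With (x - 7) = 3/2: S(17/2) = 15847/3584.

4.4216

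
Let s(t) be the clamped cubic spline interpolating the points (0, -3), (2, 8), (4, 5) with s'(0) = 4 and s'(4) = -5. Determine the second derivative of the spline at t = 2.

Put M_i = s'' at the i-th knot. Here h = (2, 2) and Δ = (11/2, -3/2), so the interior equations h_(i-1)·M_(i-1) + 2(h_(i-1)+h_i)·M_i + h_i·M_(i+1) = 6(Δ_i − Δ_(i-1)) read
  2·M_0 + 8·M_1 + 2·M_2 = 6(Δ_1 - Δ_0) = -42
Clamped end conditions give two more equations: 2h_0·M_0 + h_0·M_1 = 6(Δ_0 - s'(0)) = 9 and h_1·M_1 + 2h_1·M_2 = 6(s'(4) - Δ_1) = -21.
Forward elimination and back-substitution give M_0 = 21/4, M_1 = -6, M_2 = -9/4.

-6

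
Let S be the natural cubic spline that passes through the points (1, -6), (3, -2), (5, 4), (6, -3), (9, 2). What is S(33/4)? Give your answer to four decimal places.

Let σ_i = S''(x_i). Step sizes h_i = 2, 2, 1, 3; slopes of the chords Δ_i = (y_(i+1) - y_i)/h_i = 2, 3, -7, 5/3.
  2·σ_0 + 8·σ_1 + 2·σ_2 = 6(Δ_1 - Δ_0) = 6
  2·σ_1 + 6·σ_2 + 1·σ_3 = 6(Δ_2 - Δ_1) = -60
  1·σ_2 + 8·σ_3 + 3·σ_4 = 6(Δ_3 - Δ_2) = 52
Natural end conditions: σ_0 = σ_4 = 0.
Solving: σ_0 = 0, σ_1 = 673/172, σ_2 = -544/43, σ_3 = 695/86, σ_4 = 0.
On [6, 9], S(x) = -3 - 1655/258·(x - 6) + 695/172·(x - 6)² - 695/1548·(x - 6)³.
With (x - 6) = 9/4: S(33/4) = -23019/11008.

-2.0911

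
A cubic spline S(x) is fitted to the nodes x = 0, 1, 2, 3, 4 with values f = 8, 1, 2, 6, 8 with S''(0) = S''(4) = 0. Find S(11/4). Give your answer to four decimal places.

5.0988

With M_i denoting the second derivative at x_i, h_i = 1, 1, 1, 1, and Δ_i = (y_(i+1) − y_i)/h_i = -7, 1, 4, 2:
  1·M_0 + 4·M_1 + 1·M_2 = 6(Δ_1 - Δ_0) = 48
  1·M_1 + 4·M_2 + 1·M_3 = 6(Δ_2 - Δ_1) = 18
  1·M_2 + 4·M_3 + 1·M_4 = 6(Δ_3 - Δ_2) = -12
Natural end conditions: M_0 = M_4 = 0.
Hence M_0 = 0, M_1 = 159/14, M_2 = 18/7, M_3 = -51/14, M_4 = 0.
On [2, 3], S(x) = 2 + 15/4·(x - 2) + 9/7·(x - 2)² - 29/28·(x - 2)³.
With (x - 2) = 3/4: S(11/4) = 9137/1792.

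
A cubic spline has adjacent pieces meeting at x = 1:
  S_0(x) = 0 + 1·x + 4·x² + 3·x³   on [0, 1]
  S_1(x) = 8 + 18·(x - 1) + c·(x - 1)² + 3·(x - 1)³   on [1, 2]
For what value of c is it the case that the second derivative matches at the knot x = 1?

13

S_0''(x) = 8 + 18·x, so S_0''(1) = 26. On the right, S_1''(1) = 2c, so c = 13.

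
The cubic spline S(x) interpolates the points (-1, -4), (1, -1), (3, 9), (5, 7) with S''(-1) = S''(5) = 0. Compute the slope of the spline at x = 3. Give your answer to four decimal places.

Put M_i = S'' at the i-th knot. Here h = (2, 2, 2) and Δ = (3/2, 5, -1), so the interior equations h_(i-1)·M_(i-1) + 2(h_(i-1)+h_i)·M_i + h_i·M_(i+1) = 6(Δ_i − Δ_(i-1)) read
  2·M_0 + 8·M_1 + 2·M_2 = 6(Δ_1 - Δ_0) = 21
  2·M_1 + 8·M_2 + 2·M_3 = 6(Δ_2 - Δ_1) = -36
Natural end conditions: M_0 = M_3 = 0.
Forward elimination and back-substitution give M_0 = 0, M_1 = 4, M_2 = -11/2, M_3 = 0.
On [3, 5], S'(x) = b_2 + 2c_2·(x - 3) + 3d_2·(x - 3)² with b_2 = Δ_2 - h_2(2M_2 + M_3)/6 = 8/3, c_2 = M_2/2 = -11/4, d_2 = (M_3 - M_2)/(6h_2) = 11/24. So S'(3) = 8/3.

2.6667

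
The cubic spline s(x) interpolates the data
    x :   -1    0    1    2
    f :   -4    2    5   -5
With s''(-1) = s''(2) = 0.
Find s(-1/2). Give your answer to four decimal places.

Write σ_i for s''(x_i). With h_i = 1, 1, 1 and divided differences Δ_i = 6, 3, -10, the continuity of s' gives the tridiagonal system
  1·σ_0 + 4·σ_1 + 1·σ_2 = 6(Δ_1 - Δ_0) = -18
  1·σ_1 + 4·σ_2 + 1·σ_3 = 6(Δ_2 - Δ_1) = -78
Natural end conditions: σ_0 = σ_3 = 0.
Forward elimination and back-substitution give σ_0 = 0, σ_1 = 2/5, σ_2 = -98/5, σ_3 = 0.
On [-1, 0], s(x) = -4 + 89/15·(x + 1) + 0·(x + 1)² + 1/15·(x + 1)³.
With (x + 1) = 1/2: s(-1/2) = -41/40.

-1.0250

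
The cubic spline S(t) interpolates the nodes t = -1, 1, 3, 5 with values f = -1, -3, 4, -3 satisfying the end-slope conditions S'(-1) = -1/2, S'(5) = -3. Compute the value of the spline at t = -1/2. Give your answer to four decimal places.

With m_i denoting the second derivative at x_i, h_i = 2, 2, 2, and Δ_i = (y_(i+1) − y_i)/h_i = -1, 7/2, -7/2:
  2·m_0 + 8·m_1 + 2·m_2 = 6(Δ_1 - Δ_0) = 27
  2·m_1 + 8·m_2 + 2·m_3 = 6(Δ_2 - Δ_1) = -42
Clamped end conditions give two more equations: 2h_0·m_0 + h_0·m_1 = 6(Δ_0 - S'(-1)) = -3 and h_2·m_2 + 2h_2·m_3 = 6(S'(5) - Δ_2) = 3.
Solving the tridiagonal system: m_0 = -59/15, m_1 = 191/30, m_2 = -241/30, m_3 = 143/30.
On [-1, 1], S(t) = -1 - 1/2·(t + 1) - 59/30·(t + 1)² + 103/120·(t + 1)³.
With (t + 1) = 1/2: S(-1/2) = -523/320.

-1.6344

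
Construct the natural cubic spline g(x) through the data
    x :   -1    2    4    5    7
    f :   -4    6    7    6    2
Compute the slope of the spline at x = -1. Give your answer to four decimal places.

4.0987

Put M_i = g'' at the i-th knot. Here h = (3, 2, 1, 2) and Δ = (10/3, 1/2, -1, -2), so the interior equations h_(i-1)·M_(i-1) + 2(h_(i-1)+h_i)·M_i + h_i·M_(i+1) = 6(Δ_i − Δ_(i-1)) read
  3·M_0 + 10·M_1 + 2·M_2 = 6(Δ_1 - Δ_0) = -17
  2·M_1 + 6·M_2 + 1·M_3 = 6(Δ_2 - Δ_1) = -9
  1·M_2 + 6·M_3 + 2·M_4 = 6(Δ_3 - Δ_2) = -6
Natural end conditions: M_0 = M_4 = 0.
Solving: M_0 = 0, M_1 = -499/326, M_2 = -138/163, M_3 = -140/163, M_4 = 0.
On [-1, 2], g'(x) = b_0 + 2c_0·(x + 1) + 3d_0·(x + 1)² with b_0 = Δ_0 - h_0(2M_0 + M_1)/6 = 8017/1956, c_0 = M_0/2 = 0, d_0 = (M_1 - M_0)/(6h_0) = -499/5868. So g'(-1) = 8017/1956.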